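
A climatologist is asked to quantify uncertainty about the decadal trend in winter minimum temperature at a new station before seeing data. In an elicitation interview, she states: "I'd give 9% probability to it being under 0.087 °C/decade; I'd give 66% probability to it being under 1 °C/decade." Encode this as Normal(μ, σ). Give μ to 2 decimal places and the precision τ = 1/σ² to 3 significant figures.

μ = 0.79, τ = 3.69

For Normal(μ,σ), the p-quantile is μ + z_p·σ. Here z_{0.09} = -1.341, z_{0.66} = 0.4125.
So 0.087 = μ − 1.341σ and 1 = μ + 0.4125σ.
Subtracting: σ = (1 − 0.087)/(0.4125 − (-1.341)) = 0.52.
Then μ = 0.087 − (-1.341)·0.52 = 0.79.
Precision τ = 1/σ² = 1/0.5208² = 3.69.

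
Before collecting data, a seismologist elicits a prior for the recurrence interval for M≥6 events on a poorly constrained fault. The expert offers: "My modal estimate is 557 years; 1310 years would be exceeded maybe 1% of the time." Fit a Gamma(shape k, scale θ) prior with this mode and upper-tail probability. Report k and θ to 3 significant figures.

Gamma(k,θ) with k>1 has mode (k−1)θ, so θ = 557/(k−1).
Need P(X < 1310) = 0.99 with θ tied to k this way. Start at k = 2, θ = 557: P(X<1310) ≈ 0.681.
Too low — raise k to concentrate. Iterating converges to k ≈ 7.5.
Then θ = 557/(7.5−1) ≈ 85.7.

k ≈ 7.5, θ ≈ 85.7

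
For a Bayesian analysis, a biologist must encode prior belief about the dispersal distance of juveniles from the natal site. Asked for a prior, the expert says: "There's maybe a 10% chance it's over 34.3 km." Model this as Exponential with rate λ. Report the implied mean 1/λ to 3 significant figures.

P(T > 34.3) = e^(−λ·34.3) = 0.1, so λ = −ln(0.1)/34.3 = 0.0671.
Mean = 1/λ = 14.9 km.

mean ≈ 14.9 km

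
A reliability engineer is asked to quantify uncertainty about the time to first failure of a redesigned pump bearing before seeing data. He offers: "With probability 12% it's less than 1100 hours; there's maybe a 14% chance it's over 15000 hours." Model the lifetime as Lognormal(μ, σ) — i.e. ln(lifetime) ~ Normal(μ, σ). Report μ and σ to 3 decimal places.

If T ~ Lognormal(μ,σ) then ln T ~ Normal(μ,σ), so the p-quantile of ln T is μ + z_p·σ.
ln(1100) = 7.003 and ln(15000) = 9.616; z_{0.12} = -1.175, z_{0.86} = 1.08.
σ = (9.616 − 7.003)/(1.08 − (-1.175)) = 1.158.
μ = 7.003 − (-1.175)·1.158 = 8.364.

μ ≈ 8.364, σ ≈ 1.158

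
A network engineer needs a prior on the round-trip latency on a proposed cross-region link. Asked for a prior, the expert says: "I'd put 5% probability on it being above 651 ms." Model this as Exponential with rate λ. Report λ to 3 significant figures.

P(T > 651.0) = e^(−λ·651.0) = 0.05, so λ = −ln(0.05)/651.0 = 0.0046.

λ ≈ 0.0046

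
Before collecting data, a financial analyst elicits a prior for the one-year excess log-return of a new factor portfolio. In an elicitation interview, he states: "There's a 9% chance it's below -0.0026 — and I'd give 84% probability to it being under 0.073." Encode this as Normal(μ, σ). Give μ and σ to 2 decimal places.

For Normal(μ,σ), the p-quantile is μ + z_p·σ. Here z_{0.09} = -1.341, z_{0.84} = 0.9945.
So -0.0026 = μ − 1.341σ and 0.073 = μ + 0.9945σ.
Subtracting: σ = (0.073 − -0.0026)/(0.9945 − (-1.341)) = 0.03.
Then μ = -0.0026 − (-1.341)·0.03 = 0.04.

μ = 0.04, σ = 0.03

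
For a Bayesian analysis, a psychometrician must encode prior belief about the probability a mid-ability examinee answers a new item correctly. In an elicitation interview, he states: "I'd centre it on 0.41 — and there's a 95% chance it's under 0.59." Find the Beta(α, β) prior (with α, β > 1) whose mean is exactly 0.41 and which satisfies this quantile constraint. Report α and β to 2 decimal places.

α ≈ 8.39, β ≈ 12.08

With mean 0.41 fixed, write α = 0.41s, β = 0.59s where s = α+β.
Need P(θ < 0.59) = 0.95 under Beta(0.41s, 0.59s). Normal approximation: (q−m)/√(m(1−m)/s) ≈ z_{0.95} = 1.64, so s ≈ 0.41·0.59·(1.64)²/(0.59−0.41)² = 20.2.
At s = 20.2: P(θ<0.59) ≈ 0.949. Adjusting to match 0.95 gives s ≈ 20.47.
So α = 0.41·20.47 ≈ 8.39, β = 0.59·20.47 ≈ 12.08.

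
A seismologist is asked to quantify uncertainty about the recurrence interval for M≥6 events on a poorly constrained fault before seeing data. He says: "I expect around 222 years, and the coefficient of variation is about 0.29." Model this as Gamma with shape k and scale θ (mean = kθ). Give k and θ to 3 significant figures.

k ≈ 11.9, θ ≈ 18.7

For Gamma(k, scale θ): mean = kθ, variance = kθ², so CV = 1/√k.
CV = 0.29, hence k = 1/CV² = 11.9.
Then θ = mean/k = 222/11.9 = 18.7.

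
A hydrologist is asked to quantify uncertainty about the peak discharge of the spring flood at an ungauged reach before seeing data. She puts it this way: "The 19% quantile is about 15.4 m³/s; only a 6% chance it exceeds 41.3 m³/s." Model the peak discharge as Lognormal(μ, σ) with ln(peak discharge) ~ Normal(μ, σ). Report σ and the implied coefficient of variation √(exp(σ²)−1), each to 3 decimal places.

σ ≈ 0.406, CV ≈ 0.423

If T ~ Lognormal(μ,σ) then ln T ~ Normal(μ,σ), so the p-quantile of ln T is μ + z_p·σ.
ln(15.4) = 2.734 and ln(41.3) = 3.721; z_{0.19} = -0.8779, z_{0.94} = 1.555.
σ = (3.721 − 2.734)/(1.555 − (-0.8779)) = 0.406.
μ = 2.734 − (-0.8779)·0.406 = 3.090.
CV = √(exp(σ²)−1) = √(exp(0.1644)−1) = 0.423.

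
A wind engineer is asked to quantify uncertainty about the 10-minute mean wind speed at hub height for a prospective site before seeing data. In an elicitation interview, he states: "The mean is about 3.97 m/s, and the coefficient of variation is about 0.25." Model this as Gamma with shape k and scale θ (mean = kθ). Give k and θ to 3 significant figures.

k ≈ 16, θ ≈ 0.248

For Gamma(k, scale θ): mean = kθ, variance = kθ², so CV = 1/√k.
CV = 0.25, hence k = 1/CV² = 16.
Then θ = mean/k = 3.97/16 = 0.248.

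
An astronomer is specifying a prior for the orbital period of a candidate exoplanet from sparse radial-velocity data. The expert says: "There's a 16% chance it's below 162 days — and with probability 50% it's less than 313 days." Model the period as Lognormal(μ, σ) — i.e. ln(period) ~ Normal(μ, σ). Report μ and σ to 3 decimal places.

μ ≈ 5.746, σ ≈ 0.662

If T ~ Lognormal(μ,σ) then ln T ~ Normal(μ,σ), so the p-quantile of ln T is μ + z_p·σ.
ln(162) = 5.088 and ln(313) = 5.746; z_{0.16} = -0.9945, z_{0.5} = 0.
σ = (5.746 − 5.088)/(0 − (-0.9945)) = 0.662.
μ = 5.088 − (-0.9945)·0.662 = 5.746.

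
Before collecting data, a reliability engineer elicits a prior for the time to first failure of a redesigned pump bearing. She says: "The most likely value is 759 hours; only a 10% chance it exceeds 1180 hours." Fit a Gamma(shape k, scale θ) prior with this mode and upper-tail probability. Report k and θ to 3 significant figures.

Gamma(k,θ) with k>1 has mode (k−1)θ, so θ = 759/(k−1).
Need P(X < 1180) = 0.9 with θ tied to k this way. Start at k = 2, θ = 759: P(X<1180) ≈ 0.460.
Too low — raise k to concentrate. Iterating converges to k ≈ 10.6.
Then θ = 759/(10.6−1) ≈ 79.

k ≈ 10.6, θ ≈ 79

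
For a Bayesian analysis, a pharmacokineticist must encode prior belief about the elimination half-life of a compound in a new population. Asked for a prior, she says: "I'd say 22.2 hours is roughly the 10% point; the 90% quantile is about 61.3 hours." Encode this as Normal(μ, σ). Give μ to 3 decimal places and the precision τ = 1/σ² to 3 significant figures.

The p-quantile of Normal(μ,σ) is μ + z_p·σ, with z_{0.1} = -1.282 and z_{0.9} = 1.282.
Eliminate σ: μ = (z₂·x₁ − z₁·x₂)/(z₂ − z₁) = (1.282·22.2 − (-1.282)·61.3)/2.563 = 41.750.
Then σ = (x₂ − x₁)/(z₂ − z₁) = (61.3 − 22.2)/2.563 = 15.255.
Precision τ = 1/σ² = 1/15.25² = 0.0043.

μ = 41.750, τ = 0.0043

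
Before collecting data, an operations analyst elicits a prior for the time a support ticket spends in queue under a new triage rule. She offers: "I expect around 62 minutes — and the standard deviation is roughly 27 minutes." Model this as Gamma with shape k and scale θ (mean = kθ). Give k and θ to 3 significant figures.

For Gamma(k, scale θ): mean = kθ, variance = kθ², so CV = 1/√k.
CV = SD/mean = 27/62 = 0.4355, hence k = 1/CV² = 5.27.
Then θ = mean/k = 62/5.27 = 11.8.

k ≈ 5.27, θ ≈ 11.8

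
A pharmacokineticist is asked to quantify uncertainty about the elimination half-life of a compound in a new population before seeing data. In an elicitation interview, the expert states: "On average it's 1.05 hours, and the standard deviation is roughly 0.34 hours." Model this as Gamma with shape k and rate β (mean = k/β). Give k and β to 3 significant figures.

k ≈ 9.54, β ≈ 9.08

For Gamma(k, rate β): mean = k/β, variance = k/β², so CV = 1/√k.
CV = SD/mean = 0.34/1.05 = 0.3238, hence k = 1/CV² = 9.54.
Then β = k/mean = 9.54/1.05 = 9.08.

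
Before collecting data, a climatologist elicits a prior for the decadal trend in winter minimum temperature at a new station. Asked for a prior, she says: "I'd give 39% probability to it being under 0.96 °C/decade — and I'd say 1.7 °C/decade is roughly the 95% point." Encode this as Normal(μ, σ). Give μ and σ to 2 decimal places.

μ = 1.07, σ = 0.38

For Normal(μ,σ), the p-quantile is μ + z_p·σ. Here z_{0.39} = -0.2793, z_{0.95} = 1.645.
So 0.96 = μ − 0.2793σ and 1.7 = μ + 1.645σ.
Subtracting: σ = (1.7 − 0.96)/(1.645 − (-0.2793)) = 0.38.
Then μ = 0.96 − (-0.2793)·0.38 = 1.07.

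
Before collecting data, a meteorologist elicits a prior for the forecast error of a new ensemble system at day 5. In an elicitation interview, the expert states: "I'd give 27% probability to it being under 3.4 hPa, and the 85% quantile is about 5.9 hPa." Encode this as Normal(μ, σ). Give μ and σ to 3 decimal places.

For Normal(μ,σ), the p-quantile is μ + z_p·σ. Here z_{0.27} = -0.6128, z_{0.85} = 1.036.
So 3.4 = μ − 0.6128σ and 5.9 = μ + 1.036σ.
Subtracting: σ = (5.9 − 3.4)/(1.036 − (-0.6128)) = 1.516.
Then μ = 3.4 − (-0.6128)·1.516 = 4.329.

μ = 4.329, σ = 1.516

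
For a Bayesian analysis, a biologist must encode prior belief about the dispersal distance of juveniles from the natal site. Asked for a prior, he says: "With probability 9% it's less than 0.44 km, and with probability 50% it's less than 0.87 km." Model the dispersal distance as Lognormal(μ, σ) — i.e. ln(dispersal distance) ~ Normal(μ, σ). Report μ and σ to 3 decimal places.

If T ~ Lognormal(μ,σ) then ln T ~ Normal(μ,σ), so the p-quantile of ln T is μ + z_p·σ.
ln(0.44) = -0.821 and ln(0.87) = -0.1393; z_{0.09} = -1.341, z_{0.5} = 0.
σ = (-0.1393 − -0.821)/(0 − (-1.341)) = 0.508.
μ = -0.821 − (-1.341)·0.508 = -0.139.

μ ≈ -0.139, σ ≈ 0.508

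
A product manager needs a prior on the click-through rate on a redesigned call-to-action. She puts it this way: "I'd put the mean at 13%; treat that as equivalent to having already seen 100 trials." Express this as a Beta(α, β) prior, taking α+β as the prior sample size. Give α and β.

Under the effective-sample-size interpretation, Beta(α, β) has prior mean α/(α+β) and prior sample size α+β.
So α+β = 100 and α/(α+β) = 0.13, giving α = 0.13·100 = 13 and β = 100 − 13 = 87.

α = 13, β = 87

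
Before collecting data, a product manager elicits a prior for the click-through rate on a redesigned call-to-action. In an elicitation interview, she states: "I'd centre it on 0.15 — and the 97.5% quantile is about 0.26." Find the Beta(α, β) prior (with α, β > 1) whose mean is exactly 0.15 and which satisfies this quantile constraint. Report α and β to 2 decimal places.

α ≈ 7.52, β ≈ 42.60

With mean 0.15 fixed, write α = 0.15s, β = 0.85s where s = α+β.
Need P(θ < 0.26) = 0.975 under Beta(0.15s, 0.85s). Normal approximation: (q−m)/√(m(1−m)/s) ≈ z_{0.975} = 1.96, so s ≈ 0.15·0.85·(1.96)²/(0.26−0.15)² = 40.5.
At s = 40.5: P(θ<0.26) ≈ 0.962. Adjusting to match 0.975 gives s ≈ 50.11.
So α = 0.15·50.11 ≈ 7.52, β = 0.85·50.11 ≈ 42.60.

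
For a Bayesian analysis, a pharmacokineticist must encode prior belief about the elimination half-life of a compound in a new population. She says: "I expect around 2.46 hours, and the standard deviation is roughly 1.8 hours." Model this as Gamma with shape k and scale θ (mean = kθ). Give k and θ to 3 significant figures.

k ≈ 1.87, θ ≈ 1.32

For Gamma(k, scale θ): mean = kθ, variance = kθ², so CV = 1/√k.
CV = SD/mean = 1.8/2.46 = 0.7317, hence k = 1/CV² = 1.87.
Then θ = mean/k = 2.46/1.87 = 1.32.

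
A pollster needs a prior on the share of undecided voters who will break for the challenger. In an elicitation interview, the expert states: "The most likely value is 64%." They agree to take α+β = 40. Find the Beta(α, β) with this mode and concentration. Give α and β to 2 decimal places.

α = 25.32, β = 14.68

For α,β > 1 the Beta mode is (α−1)/(α+β−2). With α+β = 40, the mode is (α−1)/38.
Set (α−1)/38 = 0.64 → α = 1 + 0.64·38 = 25.32.
β = 40 − α = 14.68.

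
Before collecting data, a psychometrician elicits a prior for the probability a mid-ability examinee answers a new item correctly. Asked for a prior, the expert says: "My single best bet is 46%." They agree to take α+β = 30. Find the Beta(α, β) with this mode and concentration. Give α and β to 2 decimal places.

α = 13.88, β = 16.12

For α,β > 1 the Beta mode is (α−1)/(α+β−2). With α+β = 30, the mode is (α−1)/28.
Set (α−1)/28 = 0.46 → α = 1 + 0.46·28 = 13.88.
β = 30 − α = 16.12.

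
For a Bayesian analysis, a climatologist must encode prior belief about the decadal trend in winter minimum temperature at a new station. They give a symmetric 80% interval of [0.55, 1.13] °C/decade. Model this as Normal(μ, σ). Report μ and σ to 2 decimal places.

A symmetric 80% interval runs μ ± z·σ with z = 1.282.
Half-width = 0.29, so σ = 0.29/1.282 = 0.23.
μ is the interval midpoint, 0.84.

μ = 0.84, σ = 0.23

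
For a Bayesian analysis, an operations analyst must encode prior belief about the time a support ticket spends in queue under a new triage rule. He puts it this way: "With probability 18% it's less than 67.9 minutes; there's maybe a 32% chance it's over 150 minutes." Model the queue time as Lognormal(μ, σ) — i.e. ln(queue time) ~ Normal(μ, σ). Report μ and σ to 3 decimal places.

If T ~ Lognormal(μ,σ) then ln T ~ Normal(μ,σ), so the p-quantile of ln T is μ + z_p·σ.
ln(67.9) = 4.218 and ln(150) = 5.011; z_{0.18} = -0.9154, z_{0.68} = 0.4677.
σ = (5.011 − 4.218)/(0.4677 − (-0.9154)) = 0.573.
μ = 4.218 − (-0.9154)·0.573 = 4.743.

μ ≈ 4.743, σ ≈ 0.573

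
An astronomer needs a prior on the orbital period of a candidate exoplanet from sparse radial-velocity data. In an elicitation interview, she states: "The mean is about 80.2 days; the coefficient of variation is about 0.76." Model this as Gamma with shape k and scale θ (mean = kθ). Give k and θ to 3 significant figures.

For Gamma(k, scale θ): mean = kθ, variance = kθ², so CV = 1/√k.
CV = 0.76, hence k = 1/CV² = 1.73.
Then θ = mean/k = 80.2/1.73 = 46.3.

k ≈ 1.73, θ ≈ 46.3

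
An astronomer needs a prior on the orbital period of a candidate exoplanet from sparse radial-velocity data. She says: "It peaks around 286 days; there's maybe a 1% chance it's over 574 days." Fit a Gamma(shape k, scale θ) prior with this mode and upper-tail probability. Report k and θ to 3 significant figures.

k ≈ 11.1, θ ≈ 28.3

Gamma(k,θ) with k>1 has mode (k−1)θ, so θ = 286/(k−1).
Need P(X < 574) = 0.99 with θ tied to k this way. Start at k = 2, θ = 286: P(X<574) ≈ 0.596.
Too low — raise k to concentrate. Iterating converges to k ≈ 11.1.
Then θ = 286/(11.1−1) ≈ 28.3.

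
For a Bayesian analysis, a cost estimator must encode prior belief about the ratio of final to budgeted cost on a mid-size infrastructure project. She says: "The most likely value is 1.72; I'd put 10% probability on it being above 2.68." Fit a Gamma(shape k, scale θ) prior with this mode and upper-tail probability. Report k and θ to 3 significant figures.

k ≈ 10.5, θ ≈ 0.181

Gamma(k,θ) with k>1 has mode (k−1)θ, so θ = 1.72/(k−1).
Need P(X < 2.68) = 0.9 with θ tied to k this way. Start at k = 2, θ = 1.72: P(X<2.68) ≈ 0.461.
Too low — raise k to concentrate. Iterating converges to k ≈ 10.5.
Then θ = 1.72/(10.5−1) ≈ 0.181.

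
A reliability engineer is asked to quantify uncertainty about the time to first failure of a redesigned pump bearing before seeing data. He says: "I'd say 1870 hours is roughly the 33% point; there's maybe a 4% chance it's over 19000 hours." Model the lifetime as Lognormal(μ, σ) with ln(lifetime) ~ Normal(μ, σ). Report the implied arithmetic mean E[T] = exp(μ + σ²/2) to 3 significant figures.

E[T] ≈ 5220 hours

If T ~ Lognormal(μ,σ) then ln T ~ Normal(μ,σ), so the p-quantile of ln T is μ + z_p·σ.
ln(1870) = 7.534 and ln(19000) = 9.852; z_{0.33} = -0.4399, z_{0.96} = 1.751.
σ = (9.852 − 7.534)/(1.751 − (-0.4399)) = 1.058.
μ = 7.534 − (-0.4399)·1.058 = 7.999.
E[T] = exp(μ + σ²/2) = exp(7.999 + 0.5601) = 5220 hours.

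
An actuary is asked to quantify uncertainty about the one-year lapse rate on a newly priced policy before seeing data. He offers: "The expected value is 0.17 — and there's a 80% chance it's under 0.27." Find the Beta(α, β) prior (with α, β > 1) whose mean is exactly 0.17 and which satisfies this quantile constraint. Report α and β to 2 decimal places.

α ≈ 1.30, β ≈ 6.35

With mean 0.17 fixed, write α = 0.17s, β = 0.83s where s = α+β.
Need P(θ < 0.27) = 0.8 under Beta(0.17s, 0.83s). Normal approximation: (q−m)/√(m(1−m)/s) ≈ z_{0.8} = 0.842, so s ≈ 0.17·0.83·(0.842)²/(0.27−0.17)² = 10.0.
At s = 10.0: P(θ<0.27) ≈ 0.819. Adjusting to match 0.8 gives s ≈ 7.65.
So α = 0.17·7.65 ≈ 1.30, β = 0.83·7.65 ≈ 6.35.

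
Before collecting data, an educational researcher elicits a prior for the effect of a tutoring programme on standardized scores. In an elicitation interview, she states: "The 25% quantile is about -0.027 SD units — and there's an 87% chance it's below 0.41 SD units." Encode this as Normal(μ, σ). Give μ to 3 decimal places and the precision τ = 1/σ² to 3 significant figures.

For Normal(μ,σ), the p-quantile is μ + z_p·σ. Here z_{0.25} = -0.6745, z_{0.87} = 1.126.
So -0.027 = μ − 0.6745σ and 0.41 = μ + 1.126σ.
Subtracting: σ = (0.41 − -0.027)/(1.126 − (-0.6745)) = 0.243.
Then μ = -0.027 − (-0.6745)·0.243 = 0.137.
Precision τ = 1/σ² = 1/0.2427² = 17.

μ = 0.137, τ = 17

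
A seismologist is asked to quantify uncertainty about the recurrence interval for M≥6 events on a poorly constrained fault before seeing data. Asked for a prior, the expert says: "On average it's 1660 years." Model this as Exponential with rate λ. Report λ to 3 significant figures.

λ ≈ 0.000602

Exponential mean = 1/λ, so λ = 1/1660.0 = 0.000602.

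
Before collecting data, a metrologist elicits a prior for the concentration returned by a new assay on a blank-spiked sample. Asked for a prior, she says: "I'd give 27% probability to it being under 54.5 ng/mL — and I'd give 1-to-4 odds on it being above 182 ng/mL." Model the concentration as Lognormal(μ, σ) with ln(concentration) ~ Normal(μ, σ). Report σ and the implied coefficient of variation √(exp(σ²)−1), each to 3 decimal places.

If T ~ Lognormal(μ,σ) then ln T ~ Normal(μ,σ), so the p-quantile of ln T is μ + z_p·σ.
ln(54.5) = 3.998 and ln(182) = 5.204; z_{0.27} = -0.6128, z_{0.8} = 0.8416.
σ = (5.204 − 3.998)/(0.8416 − (-0.6128)) = 0.829.
μ = 3.998 − (-0.6128)·0.829 = 4.506.
CV = √(exp(σ²)−1) = √(exp(0.6873)−1) = 0.994.

σ ≈ 0.829, CV ≈ 0.994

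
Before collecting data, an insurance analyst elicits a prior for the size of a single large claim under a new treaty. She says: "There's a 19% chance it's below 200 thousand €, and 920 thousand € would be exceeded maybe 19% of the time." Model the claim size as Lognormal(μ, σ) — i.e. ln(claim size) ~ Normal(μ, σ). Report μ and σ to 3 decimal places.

If T ~ Lognormal(μ,σ) then ln T ~ Normal(μ,σ), so the p-quantile of ln T is μ + z_p·σ.
ln(200) = 5.298 and ln(920) = 6.824; z_{0.19} = -0.8779, z_{0.81} = 0.8779.
σ = (6.824 − 5.298)/(0.8779 − (-0.8779)) = 0.869.
μ = 5.298 − (-0.8779)·0.869 = 6.061.

μ ≈ 6.061, σ ≈ 0.869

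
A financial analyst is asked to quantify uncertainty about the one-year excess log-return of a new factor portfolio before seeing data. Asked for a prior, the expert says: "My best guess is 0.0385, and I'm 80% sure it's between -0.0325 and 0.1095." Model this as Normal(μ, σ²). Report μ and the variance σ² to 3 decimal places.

A symmetric 80% interval runs μ ± z·σ with z = 1.282.
Half-width = 0.071, so σ = 0.071/1.282 = 0.0554 and σ² = 0.003.
μ is the stated best guess, 0.038.

μ = 0.038, σ² = 0.003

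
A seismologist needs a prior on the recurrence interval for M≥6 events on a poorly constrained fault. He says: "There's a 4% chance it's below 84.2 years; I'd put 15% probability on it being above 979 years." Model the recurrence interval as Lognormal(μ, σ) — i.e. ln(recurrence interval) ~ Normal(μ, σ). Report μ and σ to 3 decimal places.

μ ≈ 5.974, σ ≈ 0.880

If T ~ Lognormal(μ,σ) then ln T ~ Normal(μ,σ), so the p-quantile of ln T is μ + z_p·σ.
ln(84.2) = 4.433 and ln(979) = 6.887; z_{0.04} = -1.751, z_{0.85} = 1.036.
σ = (6.887 − 4.433)/(1.036 − (-1.751)) = 0.880.
μ = 4.433 − (-1.751)·0.880 = 5.974.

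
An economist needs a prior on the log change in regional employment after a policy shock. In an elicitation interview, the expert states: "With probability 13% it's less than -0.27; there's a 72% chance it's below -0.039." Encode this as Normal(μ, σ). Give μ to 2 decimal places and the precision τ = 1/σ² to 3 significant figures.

The p-quantile of Normal(μ,σ) is μ + z_p·σ, with z_{0.13} = -1.126 and z_{0.72} = 0.5828.
Eliminate σ: μ = (z₂·x₁ − z₁·x₂)/(z₂ − z₁) = (0.5828·-0.27 − (-1.126)·-0.039)/1.709 = -0.12.
Then σ = (x₂ − x₁)/(z₂ − z₁) = (-0.039 − -0.27)/1.709 = 0.14.
Precision τ = 1/σ² = 1/0.1351² = 54.7.

μ = -0.12, τ = 54.7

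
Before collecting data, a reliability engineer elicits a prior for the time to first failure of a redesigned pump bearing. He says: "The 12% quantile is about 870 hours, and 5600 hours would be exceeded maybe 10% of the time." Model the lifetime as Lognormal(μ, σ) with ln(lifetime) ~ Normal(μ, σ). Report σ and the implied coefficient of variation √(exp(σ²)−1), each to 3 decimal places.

If T ~ Lognormal(μ,σ) then ln T ~ Normal(μ,σ), so the p-quantile of ln T is μ + z_p·σ.
ln(870) = 6.768 and ln(5600) = 8.631; z_{0.12} = -1.175, z_{0.9} = 1.282.
σ = (8.631 − 6.768)/(1.282 − (-1.175)) = 0.758.
μ = 6.768 − (-1.175)·0.758 = 7.659.
CV = √(exp(σ²)−1) = √(exp(0.5745)−1) = 0.881.

σ ≈ 0.758, CV ≈ 0.881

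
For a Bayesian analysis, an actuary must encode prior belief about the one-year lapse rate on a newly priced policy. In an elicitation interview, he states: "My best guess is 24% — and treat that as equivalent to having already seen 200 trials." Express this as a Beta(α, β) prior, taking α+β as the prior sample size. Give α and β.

α = 48, β = 152

Under the effective-sample-size interpretation, Beta(α, β) has prior mean α/(α+β) and prior sample size α+β.
So α+β = 200 and α/(α+β) = 0.24, giving α = 0.24·200 = 48 and β = 200 − 48 = 152.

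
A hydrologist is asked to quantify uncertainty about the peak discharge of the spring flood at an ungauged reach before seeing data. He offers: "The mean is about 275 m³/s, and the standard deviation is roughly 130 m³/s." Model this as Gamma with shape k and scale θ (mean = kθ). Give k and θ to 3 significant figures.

For Gamma(k, scale θ): mean = kθ, variance = kθ², so CV = 1/√k.
CV = SD/mean = 130/275 = 0.4727, hence k = 1/CV² = 4.47.
Then θ = mean/k = 275/4.47 = 61.5.

k ≈ 4.47, θ ≈ 61.5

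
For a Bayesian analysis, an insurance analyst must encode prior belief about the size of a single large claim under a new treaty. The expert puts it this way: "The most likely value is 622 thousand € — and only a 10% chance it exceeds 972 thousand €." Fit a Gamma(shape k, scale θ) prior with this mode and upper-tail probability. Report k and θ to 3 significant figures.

Gamma(k,θ) with k>1 has mode (k−1)θ, so θ = 622/(k−1).
Need P(X < 972) = 0.9 with θ tied to k this way. Start at k = 2, θ = 622: P(X<972) ≈ 0.463.
Too low — raise k to concentrate. Iterating converges to k ≈ 10.4.
Then θ = 622/(10.4−1) ≈ 66.2.

k ≈ 10.4, θ ≈ 66.2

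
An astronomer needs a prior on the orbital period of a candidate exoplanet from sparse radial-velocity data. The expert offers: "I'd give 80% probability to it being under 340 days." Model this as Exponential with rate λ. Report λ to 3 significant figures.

λ ≈ 0.00473

P(T < 340.0) = 1 − e^(−λ·340.0) = 0.8, so λ = −ln(1−0.8)/340.0 = −ln(0.2)/340.0 = 0.00473.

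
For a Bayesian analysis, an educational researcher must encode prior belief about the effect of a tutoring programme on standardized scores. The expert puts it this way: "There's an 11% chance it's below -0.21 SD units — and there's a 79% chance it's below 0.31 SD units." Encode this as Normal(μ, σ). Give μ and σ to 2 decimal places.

For Normal(μ,σ), the p-quantile is μ + z_p·σ. Here z_{0.11} = -1.227, z_{0.79} = 0.8064.
So -0.21 = μ − 1.227σ and 0.31 = μ + 0.8064σ.
Subtracting: σ = (0.31 − -0.21)/(0.8064 − (-1.227)) = 0.26.
Then μ = -0.21 − (-1.227)·0.26 = 0.10.

μ = 0.10, σ = 0.26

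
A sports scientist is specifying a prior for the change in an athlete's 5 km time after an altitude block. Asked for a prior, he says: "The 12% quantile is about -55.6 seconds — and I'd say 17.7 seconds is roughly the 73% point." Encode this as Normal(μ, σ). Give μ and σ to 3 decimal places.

The p-quantile of Normal(μ,σ) is μ + z_p·σ, with z_{0.12} = -1.175 and z_{0.73} = 0.6128.
Eliminate σ: μ = (z₂·x₁ − z₁·x₂)/(z₂ − z₁) = (0.6128·-55.6 − (-1.175)·17.7)/1.788 = -7.425.
Then σ = (x₂ − x₁)/(z₂ − z₁) = (17.7 − -55.6)/1.788 = 41.000.

μ = -7.425, σ = 41.000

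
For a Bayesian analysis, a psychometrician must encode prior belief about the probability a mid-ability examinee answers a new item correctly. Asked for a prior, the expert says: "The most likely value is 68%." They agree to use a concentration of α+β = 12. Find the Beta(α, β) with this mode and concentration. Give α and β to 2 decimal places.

α = 7.80, β = 4.20

For α,β > 1 the Beta mode is (α−1)/(α+β−2). With α+β = 12, the mode is (α−1)/10.
Set (α−1)/10 = 0.68 → α = 1 + 0.68·10 = 7.80.
β = 12 − α = 4.20.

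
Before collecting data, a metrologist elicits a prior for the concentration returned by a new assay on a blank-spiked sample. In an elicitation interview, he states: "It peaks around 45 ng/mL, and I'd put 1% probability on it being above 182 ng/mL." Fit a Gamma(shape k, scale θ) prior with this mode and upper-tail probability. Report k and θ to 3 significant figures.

Gamma(k,θ) with k>1 has mode (k−1)θ, so θ = 45/(k−1).
Need P(X < 182) = 0.99 with θ tied to k this way. Start at k = 2, θ = 45: P(X<182) ≈ 0.912.
Too low — raise k to concentrate. Iterating converges to k ≈ 3.13.
Then θ = 45/(3.13−1) ≈ 21.1.

k ≈ 3.13, θ ≈ 21.1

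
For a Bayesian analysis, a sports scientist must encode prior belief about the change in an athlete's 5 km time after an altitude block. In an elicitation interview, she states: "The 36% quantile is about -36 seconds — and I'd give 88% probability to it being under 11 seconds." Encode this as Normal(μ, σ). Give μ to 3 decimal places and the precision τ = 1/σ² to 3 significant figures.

The p-quantile of Normal(μ,σ) is μ + z_p·σ, with z_{0.36} = -0.3585 and z_{0.88} = 1.175.
Eliminate σ: μ = (z₂·x₁ − z₁·x₂)/(z₂ − z₁) = (1.175·-36 − (-0.3585)·11)/1.533 = -25.013.
Then σ = (x₂ − x₁)/(z₂ − z₁) = (11 − -36)/1.533 = 30.650.
Precision τ = 1/σ² = 1/30.65² = 0.00106.

μ = -25.013, τ = 0.00106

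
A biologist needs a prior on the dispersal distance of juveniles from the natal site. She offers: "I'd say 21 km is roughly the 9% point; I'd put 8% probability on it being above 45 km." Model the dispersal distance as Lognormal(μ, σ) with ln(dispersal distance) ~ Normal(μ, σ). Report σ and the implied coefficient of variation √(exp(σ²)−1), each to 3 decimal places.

σ ≈ 0.278, CV ≈ 0.283

If T ~ Lognormal(μ,σ) then ln T ~ Normal(μ,σ), so the p-quantile of ln T is μ + z_p·σ.
ln(21) = 3.045 and ln(45) = 3.807; z_{0.09} = -1.341, z_{0.92} = 1.405.
σ = (3.807 − 3.045)/(1.405 − (-1.341)) = 0.278.
μ = 3.045 − (-1.341)·0.278 = 3.417.
CV = √(exp(σ²)−1) = √(exp(0.0770)−1) = 0.283.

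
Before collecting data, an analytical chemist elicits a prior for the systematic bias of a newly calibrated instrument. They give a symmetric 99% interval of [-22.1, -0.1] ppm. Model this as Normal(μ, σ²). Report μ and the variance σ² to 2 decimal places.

A symmetric 99% interval runs μ ± z·σ with z = 2.576.
Half-width = 11, so σ = 11/2.576 = 4.270 and σ² = 18.24.
μ is the interval midpoint, -11.10.

μ = -11.10, σ² = 18.24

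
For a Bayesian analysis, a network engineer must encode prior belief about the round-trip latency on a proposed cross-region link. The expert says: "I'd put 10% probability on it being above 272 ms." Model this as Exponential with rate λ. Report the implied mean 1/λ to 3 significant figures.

P(T > 272.0) = e^(−λ·272.0) = 0.1, so λ = −ln(0.1)/272.0 = 0.00847.
Mean = 1/λ = 118 ms.

mean ≈ 118 ms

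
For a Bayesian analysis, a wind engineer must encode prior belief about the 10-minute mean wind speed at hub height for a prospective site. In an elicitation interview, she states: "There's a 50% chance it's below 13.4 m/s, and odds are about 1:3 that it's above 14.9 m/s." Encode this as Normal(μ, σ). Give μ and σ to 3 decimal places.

μ = 13.400, σ = 2.224

For Normal(μ,σ), the p-quantile is μ + z_p·σ. Here z_{0.5} = 0, z_{0.75} = 0.6745.
So 13.4 = μ + 0σ and 14.9 = μ + 0.6745σ.
Subtracting: σ = (14.9 − 13.4)/(0.6745 − (0)) = 2.224.
Then μ = 13.4 − (0)·2.224 = 13.400.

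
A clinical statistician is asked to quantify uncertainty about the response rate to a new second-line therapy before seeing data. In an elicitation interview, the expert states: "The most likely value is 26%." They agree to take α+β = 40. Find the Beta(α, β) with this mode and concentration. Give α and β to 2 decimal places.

α = 10.88, β = 29.12

For α,β > 1 the Beta mode is (α−1)/(α+β−2). With α+β = 40, the mode is (α−1)/38.
Set (α−1)/38 = 0.26 → α = 1 + 0.26·38 = 10.88.
β = 40 − α = 29.12.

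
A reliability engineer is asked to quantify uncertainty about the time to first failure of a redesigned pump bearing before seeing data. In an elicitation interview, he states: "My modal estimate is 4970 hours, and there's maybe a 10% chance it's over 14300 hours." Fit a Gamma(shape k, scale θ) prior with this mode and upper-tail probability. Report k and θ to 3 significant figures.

k ≈ 2.71, θ ≈ 2910

Gamma(k,θ) with k>1 has mode (k−1)θ, so θ = 4970/(k−1).
Need P(X < 14300) = 0.9 with θ tied to k this way. Start at k = 2, θ = 4970: P(X<14300) ≈ 0.782.
Too low — raise k to concentrate. Iterating converges to k ≈ 2.71.
Then θ = 4970/(2.71−1) ≈ 2910.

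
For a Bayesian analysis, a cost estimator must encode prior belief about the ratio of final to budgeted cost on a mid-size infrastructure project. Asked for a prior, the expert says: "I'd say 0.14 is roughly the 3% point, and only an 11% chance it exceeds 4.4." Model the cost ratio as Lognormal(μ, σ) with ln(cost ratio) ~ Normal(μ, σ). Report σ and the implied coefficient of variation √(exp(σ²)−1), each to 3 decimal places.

If T ~ Lognormal(μ,σ) then ln T ~ Normal(μ,σ), so the p-quantile of ln T is μ + z_p·σ.
ln(0.14) = -1.966 and ln(4.4) = 1.482; z_{0.03} = -1.881, z_{0.89} = 1.227.
σ = (1.482 − -1.966)/(1.227 − (-1.881)) = 1.110.
μ = -1.966 − (-1.881)·1.110 = 0.121.
CV = √(exp(σ²)−1) = √(exp(1.2311)−1) = 1.557.

σ ≈ 1.110, CV ≈ 1.557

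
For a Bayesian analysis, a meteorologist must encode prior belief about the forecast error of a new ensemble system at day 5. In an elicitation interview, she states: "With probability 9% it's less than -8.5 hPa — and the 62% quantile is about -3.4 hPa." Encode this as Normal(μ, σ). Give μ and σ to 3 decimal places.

The p-quantile of Normal(μ,σ) is μ + z_p·σ, with z_{0.09} = -1.341 and z_{0.62} = 0.3055.
Eliminate σ: μ = (z₂·x₁ − z₁·x₂)/(z₂ − z₁) = (0.3055·-8.5 − (-1.341)·-3.4)/1.646 = -4.346.
Then σ = (x₂ − x₁)/(z₂ − z₁) = (-3.4 − -8.5)/1.646 = 3.098.

μ = -4.346, σ = 3.098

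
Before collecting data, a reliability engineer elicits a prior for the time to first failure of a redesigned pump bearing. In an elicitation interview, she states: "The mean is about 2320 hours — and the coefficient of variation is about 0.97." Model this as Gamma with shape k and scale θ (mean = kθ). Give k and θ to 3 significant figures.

For Gamma(k, scale θ): mean = kθ, variance = kθ², so CV = 1/√k.
CV = 0.97, hence k = 1/CV² = 1.06.
Then θ = mean/k = 2320/1.06 = 2180.

k ≈ 1.06, θ ≈ 2180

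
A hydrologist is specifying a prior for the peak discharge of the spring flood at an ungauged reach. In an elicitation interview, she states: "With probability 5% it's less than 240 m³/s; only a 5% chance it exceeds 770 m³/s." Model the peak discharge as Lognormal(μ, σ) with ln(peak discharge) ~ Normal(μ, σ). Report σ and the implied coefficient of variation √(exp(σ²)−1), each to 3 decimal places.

σ ≈ 0.354, CV ≈ 0.366

If T ~ Lognormal(μ,σ) then ln T ~ Normal(μ,σ), so the p-quantile of ln T is μ + z_p·σ.
ln(240) = 5.481 and ln(770) = 6.646; z_{0.05} = -1.645, z_{0.95} = 1.645.
σ = (6.646 − 5.481)/(1.645 − (-1.645)) = 0.354.
μ = 5.481 − (-1.645)·0.354 = 6.064.
CV = √(exp(σ²)−1) = √(exp(0.1256)−1) = 0.366.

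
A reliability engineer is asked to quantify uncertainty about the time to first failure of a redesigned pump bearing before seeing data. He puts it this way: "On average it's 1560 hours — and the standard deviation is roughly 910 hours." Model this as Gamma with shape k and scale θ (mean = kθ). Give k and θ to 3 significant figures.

k ≈ 2.94, θ ≈ 531

For Gamma(k, scale θ): mean = kθ, variance = kθ², so CV = 1/√k.
CV = SD/mean = 910/1560 = 0.5833, hence k = 1/CV² = 2.94.
Then θ = mean/k = 1560/2.94 = 531.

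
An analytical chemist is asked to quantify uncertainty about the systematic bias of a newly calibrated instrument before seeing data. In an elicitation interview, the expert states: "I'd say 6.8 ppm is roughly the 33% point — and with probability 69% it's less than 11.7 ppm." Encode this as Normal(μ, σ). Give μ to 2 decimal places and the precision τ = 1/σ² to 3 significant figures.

For Normal(μ,σ), the p-quantile is μ + z_p·σ. Here z_{0.33} = -0.4399, z_{0.69} = 0.4959.
So 6.8 = μ − 0.4399σ and 11.7 = μ + 0.4959σ.
Subtracting: σ = (11.7 − 6.8)/(0.4959 − (-0.4399)) = 5.24.
Then μ = 6.8 − (-0.4399)·5.24 = 9.10.
Precision τ = 1/σ² = 1/5.236² = 0.0365.

μ = 9.10, τ = 0.0365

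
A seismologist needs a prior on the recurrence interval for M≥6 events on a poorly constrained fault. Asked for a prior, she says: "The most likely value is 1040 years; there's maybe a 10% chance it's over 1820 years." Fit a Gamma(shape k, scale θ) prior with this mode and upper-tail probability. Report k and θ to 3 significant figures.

k ≈ 7.06, θ ≈ 172

Gamma(k,θ) with k>1 has mode (k−1)θ, so θ = 1040/(k−1).
Need P(X < 1820) = 0.9 with θ tied to k this way. Start at k = 2, θ = 1040: P(X<1820) ≈ 0.522.
Too low — raise k to concentrate. Iterating converges to k ≈ 7.06.
Then θ = 1040/(7.06−1) ≈ 172.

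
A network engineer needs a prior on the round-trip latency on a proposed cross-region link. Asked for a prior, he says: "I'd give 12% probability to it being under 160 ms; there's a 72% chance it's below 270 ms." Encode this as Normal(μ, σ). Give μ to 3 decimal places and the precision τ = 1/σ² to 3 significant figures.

For Normal(μ,σ), the p-quantile is μ + z_p·σ. Here z_{0.12} = -1.175, z_{0.72} = 0.5828.
So 160 = μ − 1.175σ and 270 = μ + 0.5828σ.
Subtracting: σ = (270 − 160)/(0.5828 − (-1.175)) = 62.577.
Then μ = 160 − (-1.175)·62.577 = 233.527.
Precision τ = 1/σ² = 1/62.58² = 0.000255.

μ = 233.527, τ = 0.000255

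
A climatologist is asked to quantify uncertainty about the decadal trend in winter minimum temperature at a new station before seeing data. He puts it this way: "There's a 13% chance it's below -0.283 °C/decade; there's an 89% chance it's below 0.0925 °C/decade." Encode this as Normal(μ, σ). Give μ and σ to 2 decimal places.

μ = -0.10, σ = 0.16

The p-quantile of Normal(μ,σ) is μ + z_p·σ, with z_{0.13} = -1.126 and z_{0.89} = 1.227.
Eliminate σ: μ = (z₂·x₁ − z₁·x₂)/(z₂ − z₁) = (1.227·-0.283 − (-1.126)·0.0925)/2.353 = -0.10.
Then σ = (x₂ − x₁)/(z₂ − z₁) = (0.0925 − -0.283)/2.353 = 0.16.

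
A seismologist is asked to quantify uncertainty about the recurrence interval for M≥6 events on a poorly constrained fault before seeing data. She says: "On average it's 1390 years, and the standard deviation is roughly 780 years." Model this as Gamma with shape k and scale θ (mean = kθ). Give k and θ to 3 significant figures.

k ≈ 3.18, θ ≈ 438

For Gamma(k, scale θ): mean = kθ, variance = kθ², so CV = 1/√k.
CV = SD/mean = 780/1390 = 0.5612, hence k = 1/CV² = 3.18.
Then θ = mean/k = 1390/3.18 = 438.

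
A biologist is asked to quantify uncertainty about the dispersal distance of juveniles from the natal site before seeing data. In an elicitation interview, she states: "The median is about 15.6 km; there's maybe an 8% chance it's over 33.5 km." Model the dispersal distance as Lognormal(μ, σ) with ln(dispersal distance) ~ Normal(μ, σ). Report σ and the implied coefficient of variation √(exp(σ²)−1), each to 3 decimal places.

σ ≈ 0.544, CV ≈ 0.587

If T ~ Lognormal(μ,σ) then ln T ~ Normal(μ,σ), so the p-quantile of ln T is μ + z_p·σ.
ln(15.6) = 2.747 and ln(33.5) = 3.512; z_{0.5} = 0, z_{0.92} = 1.405.
σ = (3.512 − 2.747)/(1.405 − (0)) = 0.544.
μ = 2.747 − (0)·0.544 = 2.747.
CV = √(exp(σ²)−1) = √(exp(0.2959)−1) = 0.587.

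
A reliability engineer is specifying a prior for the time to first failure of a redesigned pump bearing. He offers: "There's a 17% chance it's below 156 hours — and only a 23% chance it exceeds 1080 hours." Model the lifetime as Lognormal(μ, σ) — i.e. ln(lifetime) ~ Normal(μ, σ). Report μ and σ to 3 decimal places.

If T ~ Lognormal(μ,σ) then ln T ~ Normal(μ,σ), so the p-quantile of ln T is μ + z_p·σ.
ln(156) = 5.05 and ln(1080) = 6.985; z_{0.17} = -0.9542, z_{0.77} = 0.7388.
σ = (6.985 − 5.05)/(0.7388 − (-0.9542)) = 1.143.
μ = 5.05 − (-0.9542)·1.143 = 6.140.

μ ≈ 6.140, σ ≈ 1.143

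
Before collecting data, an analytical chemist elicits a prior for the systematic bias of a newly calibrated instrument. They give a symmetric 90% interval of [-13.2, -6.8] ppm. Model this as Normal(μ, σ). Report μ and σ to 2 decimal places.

μ = -10.00, σ = 1.95

A symmetric 90% interval runs μ ± z·σ with z = 1.645.
Half-width = 3.2, so σ = 3.2/1.645 = 1.95.
μ is the interval midpoint, -10.00.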